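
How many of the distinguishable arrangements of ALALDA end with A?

Fix A in the last position and arrange the remaining 5 letters.
Those 5 letters have A appearing twice and L appearing twice, giving (5)!/(2!·2!) = 30.

30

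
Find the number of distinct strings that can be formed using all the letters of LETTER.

180

The 6 letters of LETTER have repeats: E appearing twice and T appearing twice.
So there are 6! / (2!·2!) = 180 distinguishable arrangements.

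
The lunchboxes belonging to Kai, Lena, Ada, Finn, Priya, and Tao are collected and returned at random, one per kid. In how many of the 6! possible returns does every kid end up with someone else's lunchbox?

Count assignments avoiding every fixed point. For any j of the 6 kids fixed to their own lunchbox, the other 6−j can be arranged in (6−j)! ways.
By inclusion–exclusion this is Σ_{j=0}^{6} (−1)^j C(6,j)·(6−j)!.
Computing: 720 − 720 + 360 − 120 + 30 − 6 + 1 = 265.

265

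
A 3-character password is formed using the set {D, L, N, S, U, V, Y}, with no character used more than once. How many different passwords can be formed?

With no repetition, fill the 3 characters in order: 7 choices, then 6, down to 5.
That product is 7 × 6 × 5 = 210.

210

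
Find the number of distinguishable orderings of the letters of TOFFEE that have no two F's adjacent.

120

Total arrangements of TOFFEE: 6!/(2!·2!) = 180.
Arrangements with the F's together: treat FF as one letter, giving (5)!/(2!) = 60.
Hence 180 − 60 = 120.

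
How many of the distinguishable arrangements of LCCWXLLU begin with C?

840

With the first slot taken by C, it remains to arrange the other 7 letters (LCWXLLU).
Those 7 letters have L appearing 3 times, giving (7)!/(3!) = 840.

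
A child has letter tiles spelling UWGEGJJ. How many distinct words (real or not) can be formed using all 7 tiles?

Letter multiplicities in UWGEGJJ: E×1, G×2, J×2, U×1, W×1.
The number of distinct arrangements is 7!/(2!·2!) = 5040/4 = 1260.

1260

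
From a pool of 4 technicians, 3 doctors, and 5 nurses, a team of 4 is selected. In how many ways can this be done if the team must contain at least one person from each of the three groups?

Total 4-person selections from all 12: C(12,4) = 495.
Subtract selections that omit an entire group: no technicians → C(8,4) = 70; no doctors → C(9,4) = 126; no nurses → C(7,4) = 35.
Add back selections omitting two groups (i.e. drawn from a single group): C(4,4) + C(3,4) + C(5,4) = 6.
By inclusion–exclusion: 495 − 231 + 6 = 270.

270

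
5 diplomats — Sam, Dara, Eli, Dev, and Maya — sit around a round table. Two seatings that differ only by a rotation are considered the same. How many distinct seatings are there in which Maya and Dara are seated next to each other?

12

Glue Maya and Dara into a block (2 internal orders). Seating 4 units around a circle gives (3)! arrangements.
So 2 × (3)! = 2 × 6 = 12.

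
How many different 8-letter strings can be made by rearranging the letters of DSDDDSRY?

Letter multiplicities in DSDDDSRY: D×4, R×1, S×2, Y×1.
Dividing 8! = 40320 by 4!·2! = 48 for the repeated letters gives 840.

840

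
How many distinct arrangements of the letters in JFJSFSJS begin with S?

210

With the first slot taken by S, it remains to arrange the other 7 letters (JFJFSJS).
Those 7 letters have F appearing twice, J appearing 3 times, and S appearing twice, giving (7)!/(3!·2!·2!) = 210.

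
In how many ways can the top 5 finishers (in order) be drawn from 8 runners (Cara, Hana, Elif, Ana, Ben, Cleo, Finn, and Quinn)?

6720

This is an ordered selection of 5 from 8: P(8,5).
That gives 8 × 7 × 6 × 5 × 4 = 6720.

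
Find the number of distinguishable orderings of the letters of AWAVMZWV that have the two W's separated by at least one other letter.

There are 8!/(2!·2!·2!) = 5040 arrangements of AWAVMZWV in total.
If the two W's are adjacent, glue them into one block, leaving 7 items to arrange: (7)!/(2!·2!) = 1260 ways.
Hence 5040 − 1260 = 3780.

3780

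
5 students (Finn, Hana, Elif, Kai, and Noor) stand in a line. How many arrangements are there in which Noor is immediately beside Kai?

Place the 3 others and the Noor-Kai pair as 4 objects in a line; the pair has 2 internal arrangements.
So the count is 2·(4)! = 48.

48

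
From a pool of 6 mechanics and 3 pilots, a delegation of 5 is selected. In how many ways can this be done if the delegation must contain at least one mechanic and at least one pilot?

120

Total 5-person selections from all 9: C(9,5) = 126.
Selections missing a whole group: no mechanics → C(3,5) = 0; no pilots → C(6,5) = 6.
Both groups omitted at once is impossible, so 126 − 6 = 120.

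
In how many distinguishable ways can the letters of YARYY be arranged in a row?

20

YARYY has 5 letters with Y appearing 3 times.
The number of distinct arrangements is 5!/(3!) = 120/6 = 20.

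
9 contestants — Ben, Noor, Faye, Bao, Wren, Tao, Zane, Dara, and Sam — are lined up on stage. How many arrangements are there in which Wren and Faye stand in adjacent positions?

Treat {Wren, Faye} as a single unit. There are 8 units to order, and the pair itself can be ordered 2 ways.
That gives 2 × 8! = 2 × 40320 = 80640.

80640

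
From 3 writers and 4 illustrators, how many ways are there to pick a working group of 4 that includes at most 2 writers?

Split by how many writers are chosen (0 through 2).
Sum: C(3,0)·C(4,4) + C(3,1)·C(4,3) + C(3,2)·C(4,2) = 1 + 12 + 18 = 31.

31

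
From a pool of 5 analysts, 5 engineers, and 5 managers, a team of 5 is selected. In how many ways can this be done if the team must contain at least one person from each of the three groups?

2250

With no constraint there are C(15,5) = 3003 possible selections.
Selections missing a whole group: no analysts → C(10,5) = 252; no engineers → C(10,5) = 252; no managers → C(10,5) = 252.
Add back selections omitting two groups (i.e. drawn from a single group): C(5,5) + C(5,5) + C(5,5) = 3.
By inclusion–exclusion: 3003 − 756 + 3 = 2250.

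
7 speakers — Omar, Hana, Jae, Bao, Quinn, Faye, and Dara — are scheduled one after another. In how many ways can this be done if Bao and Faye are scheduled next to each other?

1440

Treat {Bao, Faye} as a single unit. There are 6 units to order, and the pair itself can be ordered 2 ways.
So the count is 2·(6)! = 1440.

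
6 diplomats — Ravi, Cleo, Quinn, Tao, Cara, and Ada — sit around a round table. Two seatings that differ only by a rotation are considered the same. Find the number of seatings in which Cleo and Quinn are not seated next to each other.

All circular seatings of 6 people number (5)! = 120.
Seatings with Cleo beside Quinn: treat them as a block with 2 internal orders, giving 2 × (4)! = 48.
Subtracting, 120 − 48 = 72.

72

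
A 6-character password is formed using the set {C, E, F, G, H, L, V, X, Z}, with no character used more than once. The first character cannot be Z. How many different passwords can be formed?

53760

The first character has 9−1 = 8 choices (anything except Z).
The remaining 5 characters are filled from the other 8 symbols without repetition: 8 × 7 × 6 × 5 × 4 = 6720.
Total: 8 × 6720 = 53760.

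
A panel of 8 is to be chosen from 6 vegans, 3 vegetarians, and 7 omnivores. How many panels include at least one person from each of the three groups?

Total 8-person selections from all 16: C(16,8) = 12870.
Selections missing a whole group: no vegans → C(10,8) = 45; no vegetarians → C(13,8) = 1287; no omnivores → C(9,8) = 9.
Add back selections omitting two groups (i.e. drawn from a single group): C(6,8) + C(3,8) + C(7,8) = 0.
By inclusion–exclusion: 12870 − 1341 + 0 = 11529.

11529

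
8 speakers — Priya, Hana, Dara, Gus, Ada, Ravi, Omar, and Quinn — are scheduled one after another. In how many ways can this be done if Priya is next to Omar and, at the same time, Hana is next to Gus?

2880

Treat {Priya,Omar} as one block (2 orders) and {Hana,Gus} as another (2 orders).
That leaves 6 units to arrange: 2 × 2 × 6! = 4 × 720 = 2880.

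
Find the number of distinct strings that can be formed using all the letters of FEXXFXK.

The 7 letters of FEXXFXK have repeats: F appearing twice and X appearing 3 times.
The number of distinct arrangements is 7!/(3!·2!) = 5040/12 = 420.

420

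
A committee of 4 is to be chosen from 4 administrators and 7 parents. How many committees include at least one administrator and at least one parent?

294

Unrestricted: C(11,4) = 330 ways to pick any 4 of the 11.
Subtract selections that omit an entire group: no administrators → C(7,4) = 35; no parents → C(4,4) = 1.
Both groups omitted at once is impossible, so 330 − 36 = 294.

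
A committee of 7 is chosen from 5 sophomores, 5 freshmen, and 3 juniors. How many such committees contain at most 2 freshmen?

708

Split by how many freshmen are chosen (0 through 2).
Sum: C(5,0)·C(8,7) + C(5,1)·C(8,6) + C(5,2)·C(8,5) = 8 + 140 + 560 = 708.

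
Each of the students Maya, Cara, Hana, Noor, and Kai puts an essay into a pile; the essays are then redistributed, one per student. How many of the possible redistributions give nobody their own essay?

44

This is the derangement count D_5: permutations of 5 items with no fixed point.
By inclusion–exclusion this is Σ_{j=0}^{5} (−1)^j C(5,j)·(5−j)!.
Computing: 120 − 120 + 60 − 20 + 5 − 1 = 44.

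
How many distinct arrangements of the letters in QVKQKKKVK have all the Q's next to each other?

168

Treat the 2 copies of Q as a single block. The multiset to arrange is then {QQ, K, K, K, K, K, V, V}, 8 items in all.
That gives (8)!/(5!·2!) = 168 arrangements.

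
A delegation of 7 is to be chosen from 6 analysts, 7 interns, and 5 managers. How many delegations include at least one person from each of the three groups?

28987

With no constraint there are C(18,7) = 31824 possible selections.
Subtract selections that omit an entire group: no analysts → C(12,7) = 792; no interns → C(11,7) = 330; no managers → C(13,7) = 1716.
Add back selections omitting two groups (i.e. drawn from a single group): C(6,7) + C(7,7) + C(5,7) = 1.
By inclusion–exclusion: 31824 − 2838 + 1 = 28987.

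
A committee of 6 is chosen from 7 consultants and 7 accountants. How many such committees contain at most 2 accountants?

Split by how many accountants are chosen (0 through 2).
Sum: C(7,0)·C(7,6) + C(7,1)·C(7,5) + C(7,2)·C(7,4) = 7 + 147 + 735 = 889.

889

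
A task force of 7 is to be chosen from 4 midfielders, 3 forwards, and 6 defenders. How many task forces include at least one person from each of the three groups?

1559

Unrestricted: C(13,7) = 1716 ways to pick any 7 of the 13.
Selections missing a whole group: no midfielders → C(9,7) = 36; no forwards → C(10,7) = 120; no defenders → C(7,7) = 1.
Add back selections omitting two groups (i.e. drawn from a single group): C(4,7) + C(3,7) + C(6,7) = 0.
By inclusion–exclusion: 1716 − 157 + 0 = 1559.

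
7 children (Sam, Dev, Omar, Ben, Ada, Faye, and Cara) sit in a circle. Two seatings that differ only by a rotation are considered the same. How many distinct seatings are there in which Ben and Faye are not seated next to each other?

All circular seatings of 7 people number (6)! = 720.
Seatings with Ben beside Faye: treat them as a block with 2 internal orders, giving 2 × (5)! = 240.
Subtracting, 720 − 240 = 480.

480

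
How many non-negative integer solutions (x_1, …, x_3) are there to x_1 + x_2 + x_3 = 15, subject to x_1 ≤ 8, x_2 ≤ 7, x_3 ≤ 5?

By stars and bars, unrestricted non-negative solutions to x_1+…+x_3 = 15 number C(15+2,2) = 136.
Subtract solutions that violate a single cap (substitute x_i' = x_i − (cap_i+1)): x_1 ≥ 9 gives C(8,2) = 28; x_2 ≥ 8 gives C(9,2) = 36; x_3 ≥ 6 gives C(11,2) = 55. Together 119.
Add back pairs where two caps are both exceeded: 0 + 1 + 3 = 4.
By inclusion–exclusion the count is 136 − 119 + 4 = 21.

21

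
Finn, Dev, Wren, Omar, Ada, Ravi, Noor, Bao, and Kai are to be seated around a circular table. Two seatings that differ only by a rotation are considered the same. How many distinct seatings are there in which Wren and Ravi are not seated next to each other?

Without the restriction there are (8)! = 40320 seatings.
Those with Wren next to Ravi: fuse the pair into one unit and seat 8 units around a circle — 2·(7)! = 10080.
Subtracting, 40320 − 10080 = 30240.

30240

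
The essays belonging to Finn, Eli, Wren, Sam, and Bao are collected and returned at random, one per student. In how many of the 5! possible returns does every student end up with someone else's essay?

44

This is the derangement count D_5: permutations of 5 items with no fixed point.
By inclusion–exclusion this is Σ_{j=0}^{5} (−1)^j C(5,j)·(5−j)!.
Computing: 120 − 120 + 60 − 20 + 5 − 1 = 44.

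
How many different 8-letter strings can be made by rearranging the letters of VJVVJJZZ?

Letter multiplicities in VJVVJJZZ: J×3, V×3, Z×2.
So there are 8! / (3!·3!·2!) = 560 distinguishable arrangements.

560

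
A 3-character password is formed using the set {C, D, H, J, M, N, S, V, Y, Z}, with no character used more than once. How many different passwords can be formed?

With no repetition, fill the 3 characters in order: 10 choices, then 9, down to 8.
That product is 10 × 9 × 8 = 720.

720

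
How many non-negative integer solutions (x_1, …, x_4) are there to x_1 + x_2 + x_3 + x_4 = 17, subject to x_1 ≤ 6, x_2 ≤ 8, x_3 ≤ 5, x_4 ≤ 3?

Ignoring the caps, the number of non-negative solutions to x_1+…+x_4 = 17 is C(20,3) = 1140.
Subtract solutions that violate a single cap (substitute x_i' = x_i − (cap_i+1)): x_1 ≥ 7 gives C(13,3) = 286; x_2 ≥ 9 gives C(11,3) = 165; x_3 ≥ 6 gives C(14,3) = 364; x_4 ≥ 4 gives C(16,3) = 560. Together 1375.
Add back pairs where two caps are both exceeded: 4 + 35 + 84 + 10 + 35 + 120 = 288.
Subtract triples: 0 + 0 + 1 + 0 = 1.
By inclusion–exclusion the count is 1140 − 1375 + 288 − 1 = 52.

52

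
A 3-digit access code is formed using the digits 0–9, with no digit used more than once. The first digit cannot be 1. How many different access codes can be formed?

648

The first digit has 10−1 = 9 choices (anything except 1).
The remaining 2 digits are filled from the other 9 symbols without repetition: 9 × 8 = 72.
Total: 9 × 72 = 648.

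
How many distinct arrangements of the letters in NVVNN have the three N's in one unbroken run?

Treat the 3 copies of N as a single block. The multiset to arrange is then {NNN, V, V}, 3 items in all.
That gives (3)!/(2!) = 3 arrangements.

3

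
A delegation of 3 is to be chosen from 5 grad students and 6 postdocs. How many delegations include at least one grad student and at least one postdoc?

135

Unrestricted: C(11,3) = 165 ways to pick any 3 of the 11.
Selections missing a whole group: no grad students → C(6,3) = 20; no postdocs → C(5,3) = 10.
Both groups omitted at once is impossible, so 165 − 30 = 135.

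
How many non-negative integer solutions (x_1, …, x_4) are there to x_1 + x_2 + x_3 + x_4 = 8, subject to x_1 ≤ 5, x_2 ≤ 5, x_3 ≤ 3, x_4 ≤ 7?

Ignoring the caps, the number of non-negative solutions to x_1+…+x_4 = 8 is C(11,3) = 165.
Subtract solutions that violate a single cap (substitute x_i' = x_i − (cap_i+1)): x_1 ≥ 6 gives C(5,3) = 10; x_2 ≥ 6 gives C(5,3) = 10; x_3 ≥ 4 gives C(7,3) = 35; x_4 ≥ 8 gives C(3,3) = 1. Together 56.
No two caps can be exceeded simultaneously, so the pair terms are all 0.
By inclusion–exclusion the count is 165 − 56 + 0 = 109.

109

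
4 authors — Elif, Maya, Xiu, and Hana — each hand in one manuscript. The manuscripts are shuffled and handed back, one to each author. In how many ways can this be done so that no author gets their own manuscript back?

9

Let Aᵢ be the assignments in which author i gets their own manuscript. We want the size of the complement of A₁∪…∪A_4.
By inclusion–exclusion this is Σ_{j=0}^{4} (−1)^j C(4,j)·(4−j)!.
Computing: 24 − 24 + 12 − 4 + 1 = 9.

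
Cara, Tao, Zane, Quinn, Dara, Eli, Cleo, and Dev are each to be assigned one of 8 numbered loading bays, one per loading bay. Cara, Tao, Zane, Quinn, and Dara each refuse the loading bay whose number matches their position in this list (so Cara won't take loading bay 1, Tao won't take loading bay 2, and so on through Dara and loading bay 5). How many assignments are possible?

Let Aᵢ (for 1 ≤ i ≤ 5) be the placements that put person i in their forbidden loading bay. Any j of these fix j positions, leaving (8−j)! ways to fill the rest, and there are C(5,j) ways to pick which j.
By inclusion–exclusion, the number of valid placements is Σ_{j=0}^{5} (−1)^j C(5,j)·(8−j)!.
Computing: 40320 − 25200 + 7200 − 1200 + 120 − 6 = 21234.

21234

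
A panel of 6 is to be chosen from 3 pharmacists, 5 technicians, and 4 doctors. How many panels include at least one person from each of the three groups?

Unrestricted: C(12,6) = 924 ways to pick any 6 of the 12.
Subtract selections that omit an entire group: no pharmacists → C(9,6) = 84; no technicians → C(7,6) = 7; no doctors → C(8,6) = 28.
Add back selections omitting two groups (i.e. drawn from a single group): C(3,6) + C(5,6) + C(4,6) = 0.
By inclusion–exclusion: 924 − 119 + 0 = 805.

805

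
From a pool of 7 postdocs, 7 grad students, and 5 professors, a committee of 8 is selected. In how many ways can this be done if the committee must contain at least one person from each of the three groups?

71589

With no constraint there are C(19,8) = 75582 possible selections.
Selections missing a whole group: no postdocs → C(12,8) = 495; no grad students → C(12,8) = 495; no professors → C(14,8) = 3003.
Add back selections omitting two groups (i.e. drawn from a single group): C(7,8) + C(7,8) + C(5,8) = 0.
By inclusion–exclusion: 75582 − 3993 + 0 = 71589.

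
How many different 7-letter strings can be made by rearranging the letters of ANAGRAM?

ANAGRAM has 7 letters with A appearing 3 times.
So there are 7! / (3!) = 840 distinguishable arrangements.

840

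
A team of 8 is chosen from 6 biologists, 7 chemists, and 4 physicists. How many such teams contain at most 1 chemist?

885

Split by how many chemists are chosen (0 through 1).
Sum: C(7,0)·C(10,8) + C(7,1)·C(10,7) = 45 + 840 = 885.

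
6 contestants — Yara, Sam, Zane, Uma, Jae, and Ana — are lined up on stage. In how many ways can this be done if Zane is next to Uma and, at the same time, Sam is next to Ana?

96

Treat {Zane,Uma} as one block (2 orders) and {Sam,Ana} as another (2 orders).
That leaves 4 units to arrange: 2 × 2 × 4! = 4 × 24 = 96.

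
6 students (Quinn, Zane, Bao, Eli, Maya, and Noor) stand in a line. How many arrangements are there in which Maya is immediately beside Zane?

240

Treat {Maya, Zane} as a single unit. There are 5 units to order, and the pair itself can be ordered 2 ways.
That gives 2 × 5! = 2 × 120 = 240.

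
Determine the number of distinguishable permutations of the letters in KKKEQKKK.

Letter multiplicities in KKKEQKKK: E×1, K×6, Q×1.
So there are 8! / (6!) = 56 distinguishable arrangements.

56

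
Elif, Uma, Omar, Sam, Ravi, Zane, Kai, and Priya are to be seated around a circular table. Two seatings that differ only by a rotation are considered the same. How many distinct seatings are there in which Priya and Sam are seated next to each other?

Glue Priya and Sam into a block (2 internal orders). Seating 7 units around a circle gives (6)! arrangements.
So 2 × (6)! = 2 × 720 = 1440.

1440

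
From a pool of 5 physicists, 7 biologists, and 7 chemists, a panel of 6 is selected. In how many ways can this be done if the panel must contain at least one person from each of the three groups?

With no constraint there are C(19,6) = 27132 possible selections.
Subtract selections that omit an entire group: no physicists → C(14,6) = 3003; no biologists → C(12,6) = 924; no chemists → C(12,6) = 924.
Add back selections omitting two groups (i.e. drawn from a single group): C(5,6) + C(7,6) + C(7,6) = 14.
By inclusion–exclusion: 27132 − 4851 + 14 = 22295.

22295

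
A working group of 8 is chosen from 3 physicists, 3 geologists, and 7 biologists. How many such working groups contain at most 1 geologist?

Split by how many geologists are chosen (0 through 1).
Sum: C(3,0)·C(10,8) + C(3,1)·C(10,7) = 45 + 360 = 405.

405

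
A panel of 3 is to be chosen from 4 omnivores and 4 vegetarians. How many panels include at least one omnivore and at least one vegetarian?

48

Unrestricted: C(8,3) = 56 ways to pick any 3 of the 8.
Subtract selections that omit an entire group: no omnivores → C(4,3) = 4; no vegetarians → C(4,3) = 4.
Both groups omitted at once is impossible, so 56 − 8 = 48.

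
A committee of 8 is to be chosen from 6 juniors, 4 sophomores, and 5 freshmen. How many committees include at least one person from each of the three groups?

With no constraint there are C(15,8) = 6435 possible selections.
Selections missing a whole group: no juniors → C(9,8) = 9; no sophomores → C(11,8) = 165; no freshmen → C(10,8) = 45.
Add back selections omitting two groups (i.e. drawn from a single group): C(6,8) + C(4,8) + C(5,8) = 0.
By inclusion–exclusion: 6435 − 219 + 0 = 6216.

6216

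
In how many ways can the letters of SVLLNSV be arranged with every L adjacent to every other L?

Treat the 2 copies of L as a single block. The multiset to arrange is then {LL, N, S, S, V, V}, 6 items in all.
That gives (6)!/(2!·2!) = 180 arrangements.

180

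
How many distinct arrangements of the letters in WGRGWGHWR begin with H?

With the first slot taken by H, it remains to arrange the other 8 letters (WGRGWGWR).
Those 8 letters have G appearing 3 times, R appearing twice, and W appearing 3 times, giving (8)!/(3!·3!·2!) = 560.

560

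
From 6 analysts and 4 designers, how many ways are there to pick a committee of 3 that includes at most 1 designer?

80

Split by how many designers are chosen (0 through 1).
Sum: C(4,0)·C(6,3) + C(4,1)·C(6,2) = 20 + 60 = 80.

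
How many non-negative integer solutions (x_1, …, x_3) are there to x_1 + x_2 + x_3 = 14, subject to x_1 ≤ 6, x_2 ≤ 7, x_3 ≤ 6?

21

Ignoring the caps, the number of non-negative solutions to x_1+…+x_3 = 14 is C(16,2) = 120.
Subtract solutions that violate a single cap (substitute x_i' = x_i − (cap_i+1)): x_1 ≥ 7 gives C(9,2) = 36; x_2 ≥ 8 gives C(8,2) = 28; x_3 ≥ 7 gives C(9,2) = 36. Together 100.
Add back pairs where two caps are both exceeded: 0 + 1 + 0 = 1.
By inclusion–exclusion the count is 120 − 100 + 1 = 21.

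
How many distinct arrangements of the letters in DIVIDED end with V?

60

With the last slot taken by V, it remains to arrange the other 6 letters (DIIDED).
Those 6 letters have D appearing 3 times and I appearing twice, giving (6)!/(3!·2!) = 60.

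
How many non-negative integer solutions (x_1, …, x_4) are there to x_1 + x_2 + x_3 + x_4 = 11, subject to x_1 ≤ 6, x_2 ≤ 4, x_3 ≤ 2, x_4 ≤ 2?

Without the upper bounds there are C(14,3) = 364 ways to split 11 among 4 variables.
Subtract solutions that violate a single cap (substitute x_i' = x_i − (cap_i+1)): x_1 ≥ 7 gives C(7,3) = 35; x_2 ≥ 5 gives C(9,3) = 84; x_3 ≥ 3 gives C(11,3) = 165; x_4 ≥ 3 gives C(11,3) = 165. Together 449.
Add back pairs where two caps are both exceeded: 0 + 4 + 4 + 20 + 20 + 56 = 104.
Subtract triples: 0 + 0 + 0 + 1 = 1.
By inclusion–exclusion the count is 364 − 449 + 104 − 1 = 18.

18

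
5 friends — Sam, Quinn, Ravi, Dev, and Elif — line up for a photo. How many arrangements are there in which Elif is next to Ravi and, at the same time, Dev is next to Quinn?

24

Treat {Elif,Ravi} as one block (2 orders) and {Dev,Quinn} as another (2 orders).
That leaves 3 units to arrange: 2 × 2 × 3! = 4 × 6 = 24.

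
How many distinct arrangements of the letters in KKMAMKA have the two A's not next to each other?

There are 7!/(3!·2!·2!) = 210 arrangements of KKMAMKA in total.
If the two A's are adjacent, glue them into one block, leaving 6 items to arrange: (6)!/(3!·2!) = 60 ways.
Hence 210 − 60 = 150.

150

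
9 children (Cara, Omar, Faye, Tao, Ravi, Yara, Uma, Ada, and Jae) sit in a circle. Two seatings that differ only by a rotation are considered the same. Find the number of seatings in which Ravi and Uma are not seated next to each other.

30240

Without the restriction there are (8)! = 40320 seatings.
Those with Ravi next to Uma: fuse the pair into one unit and seat 8 units around a circle — 2·(7)! = 10080.
Subtracting, 40320 − 10080 = 30240.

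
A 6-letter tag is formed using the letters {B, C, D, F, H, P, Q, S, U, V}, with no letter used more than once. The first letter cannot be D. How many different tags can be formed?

The first letter has 10−1 = 9 choices (anything except D).
The remaining 5 letters are filled from the other 9 symbols without repetition: 9 × 8 × 7 × 6 × 5 = 15120.
Total: 9 × 15120 = 136080.

136080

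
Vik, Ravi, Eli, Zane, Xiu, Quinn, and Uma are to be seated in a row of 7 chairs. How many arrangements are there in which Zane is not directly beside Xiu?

3600

Of the 7! = 5040 arrangements, those with Zane and Xiu adjacent number 2 × 6! = 1440 (treat the pair as a block with 2 internal orders).
Complementary counting: 5040 − 1440 = 3600.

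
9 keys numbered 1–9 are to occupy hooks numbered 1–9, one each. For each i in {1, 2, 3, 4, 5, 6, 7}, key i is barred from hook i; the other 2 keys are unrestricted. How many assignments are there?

Let Aᵢ (for 1 ≤ i ≤ 7) be the placements that put key i in its forbidden hook. Any j of these fix j positions, leaving (9−j)! ways to fill the rest, and there are C(7,j) ways to pick which j.
By inclusion–exclusion, the number of valid placements is Σ_{j=0}^{7} (−1)^j C(7,j)·(9−j)!.
Computing: 362880 − 282240 + 105840 − 25200 + 4200 − 504 + 42 − 2 = 165016.

165016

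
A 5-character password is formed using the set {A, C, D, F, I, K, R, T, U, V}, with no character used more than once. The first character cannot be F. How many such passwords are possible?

The first character has 10−1 = 9 choices (anything except F).
The remaining 4 characters are filled from the other 9 symbols without repetition: 9 × 8 × 7 × 6 = 3024.
Total: 9 × 3024 = 27216.

27216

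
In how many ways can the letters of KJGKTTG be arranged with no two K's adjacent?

Total arrangements of KJGKTTG: 7!/(2!·2!·2!) = 630.
Arrangements with the K's together: treat KK as one letter, giving (6)!/(2!·2!) = 180.
Hence 630 − 180 = 450.

450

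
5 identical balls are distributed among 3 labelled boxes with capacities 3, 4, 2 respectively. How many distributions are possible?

By stars and bars, unrestricted non-negative solutions to x_1+…+x_3 = 5 number C(5+2,2) = 21.
Subtract solutions that violate a single cap (substitute x_i' = x_i − (cap_i+1)): x_1 ≥ 4 gives C(3,2) = 3; x_2 ≥ 5 gives C(2,2) = 1; x_3 ≥ 3 gives C(4,2) = 6. Together 10.
No two caps can be exceeded simultaneously, so the pair terms are all 0.
By inclusion–exclusion the count is 21 − 10 + 0 = 11.

11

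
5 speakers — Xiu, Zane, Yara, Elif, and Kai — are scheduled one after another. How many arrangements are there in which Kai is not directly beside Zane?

There are 5! = 120 arrangements in all. If Kai and Zane are adjacent, merging them into one block gives 2·(4)! = 48 arrangements.
Complementary counting: 120 − 48 = 72.

72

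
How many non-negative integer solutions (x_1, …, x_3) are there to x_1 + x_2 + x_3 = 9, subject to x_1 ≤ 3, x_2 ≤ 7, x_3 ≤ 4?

By stars and bars, unrestricted non-negative solutions to x_1+…+x_3 = 9 number C(9+2,2) = 55.
Subtract solutions that violate a single cap (substitute x_i' = x_i − (cap_i+1)): x_1 ≥ 4 gives C(7,2) = 21; x_2 ≥ 8 gives C(3,2) = 3; x_3 ≥ 5 gives C(6,2) = 15. Together 39.
Add back pairs where two caps are both exceeded: 0 + 1 + 0 = 1.
By inclusion–exclusion the count is 55 − 39 + 1 = 17.

17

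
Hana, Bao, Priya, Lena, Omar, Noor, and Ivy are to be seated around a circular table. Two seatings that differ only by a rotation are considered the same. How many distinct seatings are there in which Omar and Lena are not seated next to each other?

Without the restriction there are (6)! = 720 seatings.
Those with Omar next to Lena: fuse the pair into one unit and seat 6 units around a circle — 2·(5)! = 240.
Subtracting, 720 − 240 = 480.

480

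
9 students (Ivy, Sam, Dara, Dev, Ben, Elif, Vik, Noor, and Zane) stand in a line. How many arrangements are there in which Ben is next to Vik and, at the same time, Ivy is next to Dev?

20160

Treat {Ben,Vik} as one block (2 orders) and {Ivy,Dev} as another (2 orders).
That leaves 7 units to arrange: 2 × 2 × 7! = 4 × 5040 = 20160.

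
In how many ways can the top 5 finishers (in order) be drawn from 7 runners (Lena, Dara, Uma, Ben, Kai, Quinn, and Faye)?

2520

This is an ordered selection of 5 from 7: P(7,5).
That gives 7 × 6 × 5 × 4 × 3 = 2520.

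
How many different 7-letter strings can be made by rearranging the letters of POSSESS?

210

POSSESS has 7 letters with S appearing 4 times.
Dividing 7! = 5040 by 4! = 24 for the repeated letters gives 210.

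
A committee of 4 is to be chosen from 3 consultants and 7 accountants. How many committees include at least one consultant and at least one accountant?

175

Total 4-person selections from all 10: C(10,4) = 210.
Subtract selections that omit an entire group: no consultants → C(7,4) = 35; no accountants → C(3,4) = 0.
Both groups omitted at once is impossible, so 210 − 35 = 175.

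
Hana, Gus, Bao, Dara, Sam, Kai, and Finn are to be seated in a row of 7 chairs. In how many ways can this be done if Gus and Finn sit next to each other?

1440

Glue Gus and Finn into one block (2 internal orders), leaving 6 units to arrange in a row.
That gives 2 × 6! = 2 × 720 = 1440.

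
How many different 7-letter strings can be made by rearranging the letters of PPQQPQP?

Letter multiplicities in PPQQPQP: P×4, Q×3.
Dividing 7! = 5040 by 4!·3! = 144 for the repeated letters gives 35.

35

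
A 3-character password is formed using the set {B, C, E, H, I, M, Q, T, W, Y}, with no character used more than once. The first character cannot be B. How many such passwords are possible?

648

The first character has 10−1 = 9 choices (anything except B).
The remaining 2 characters are filled from the other 9 symbols without repetition: 9 × 8 = 72.
Total: 9 × 72 = 648.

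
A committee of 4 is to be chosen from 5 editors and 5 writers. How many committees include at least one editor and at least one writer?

200

Total 4-person selections from all 10: C(10,4) = 210.
Subtract selections that omit an entire group: no editors → C(5,4) = 5; no writers → C(5,4) = 5.
Both groups omitted at once is impossible, so 210 − 10 = 200.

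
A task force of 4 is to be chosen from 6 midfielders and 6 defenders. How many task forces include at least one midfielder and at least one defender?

465

With no constraint there are C(12,4) = 495 possible selections.
Subtract selections that omit an entire group: no midfielders → C(6,4) = 15; no defenders → C(6,4) = 15.
Both groups omitted at once is impossible, so 495 − 30 = 465.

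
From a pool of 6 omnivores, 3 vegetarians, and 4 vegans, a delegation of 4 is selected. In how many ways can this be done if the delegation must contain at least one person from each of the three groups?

360

Total 4-person selections from all 13: C(13,4) = 715.
Selections missing a whole group: no omnivores → C(7,4) = 35; no vegetarians → C(10,4) = 210; no vegans → C(9,4) = 126.
Add back selections omitting two groups (i.e. drawn from a single group): C(6,4) + C(3,4) + C(4,4) = 16.
By inclusion–exclusion: 715 − 371 + 16 = 360.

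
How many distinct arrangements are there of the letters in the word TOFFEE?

The 6 letters of TOFFEE have repeats: E appearing twice and F appearing twice.
Dividing 6! = 720 by 2!·2! = 4 for the repeated letters gives 180.

180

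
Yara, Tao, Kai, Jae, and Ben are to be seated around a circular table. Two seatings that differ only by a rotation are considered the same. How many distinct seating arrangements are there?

24

Fix one person's seat to break rotational symmetry; the remaining 4 people can be arranged in (4)! = 24 ways.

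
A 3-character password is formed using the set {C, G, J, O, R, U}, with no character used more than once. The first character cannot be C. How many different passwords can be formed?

100

The first character has 6−1 = 5 choices (anything except C).
The remaining 2 characters are filled from the other 5 symbols without repetition: 5 × 4 = 20.
Total: 5 × 20 = 100.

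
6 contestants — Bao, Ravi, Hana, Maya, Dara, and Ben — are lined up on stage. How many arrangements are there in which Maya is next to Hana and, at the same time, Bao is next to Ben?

96

Treat {Maya,Hana} as one block (2 orders) and {Bao,Ben} as another (2 orders).
That leaves 4 units to arrange: 2 × 2 × 4! = 4 × 24 = 96.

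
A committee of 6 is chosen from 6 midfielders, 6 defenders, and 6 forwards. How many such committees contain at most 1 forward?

Split by how many forwards are chosen (0 through 1).
Sum: C(6,0)·C(12,6) + C(6,1)·C(12,5) = 924 + 4752 = 5676.

5676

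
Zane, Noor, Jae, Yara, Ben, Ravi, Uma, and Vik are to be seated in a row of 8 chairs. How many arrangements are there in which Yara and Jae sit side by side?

Place the 6 others and the Yara-Jae pair as 7 objects in a line; the pair has 2 internal arrangements.
That gives 2 × 7! = 2 × 5040 = 10080.

10080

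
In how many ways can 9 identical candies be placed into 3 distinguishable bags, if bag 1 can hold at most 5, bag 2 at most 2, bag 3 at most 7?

Ignoring the caps, the number of non-negative solutions to x_1+…+x_3 = 9 is C(11,2) = 55.
Subtract solutions that violate a single cap (substitute x_i' = x_i − (cap_i+1)): x_1 ≥ 6 gives C(5,2) = 10; x_2 ≥ 3 gives C(8,2) = 28; x_3 ≥ 8 gives C(3,2) = 3. Together 41.
Add back pairs where two caps are both exceeded: 1 + 0 + 0 = 1.
By inclusion–exclusion the count is 55 − 41 + 1 = 15.

15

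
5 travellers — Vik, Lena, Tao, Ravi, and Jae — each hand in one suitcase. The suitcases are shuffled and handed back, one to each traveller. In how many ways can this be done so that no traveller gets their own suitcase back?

This is the derangement count D_5: permutations of 5 items with no fixed point.
By inclusion–exclusion this is Σ_{j=0}^{5} (−1)^j C(5,j)·(5−j)!.
Computing: 120 − 120 + 60 − 20 + 5 − 1 = 44.

44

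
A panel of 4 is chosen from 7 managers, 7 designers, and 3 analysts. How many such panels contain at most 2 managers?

Split by how many managers are chosen (0 through 2).
Sum: C(7,0)·C(10,4) + C(7,1)·C(10,3) + C(7,2)·C(10,2) = 210 + 840 + 945 = 1995.

1995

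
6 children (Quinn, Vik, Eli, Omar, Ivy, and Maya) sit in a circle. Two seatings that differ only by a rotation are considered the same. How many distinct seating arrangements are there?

Fix one person's seat to break rotational symmetry; the remaining 5 people can be arranged in (5)! = 120 ways.

120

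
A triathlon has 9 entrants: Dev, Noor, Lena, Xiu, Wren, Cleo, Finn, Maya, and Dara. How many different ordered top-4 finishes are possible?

3024

This is an ordered selection of 4 from 9: P(9,4).
That gives 9 × 8 × 7 × 6 = 3024.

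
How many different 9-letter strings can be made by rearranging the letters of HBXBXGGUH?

22680

Letter multiplicities in HBXBXGGUH: B×2, G×2, H×2, U×1, X×2.
The number of distinct arrangements is 9!/(2!·2!·2!·2!) = 362880/16 = 22680.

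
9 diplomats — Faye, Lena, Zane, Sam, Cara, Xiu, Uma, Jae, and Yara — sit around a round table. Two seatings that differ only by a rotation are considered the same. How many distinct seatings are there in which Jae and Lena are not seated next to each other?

30240

All circular seatings of 9 people number (8)! = 40320.
Those with Jae next to Lena: fuse the pair into one unit and seat 8 units around a circle — 2·(7)! = 10080.
Subtracting, 40320 − 10080 = 30240.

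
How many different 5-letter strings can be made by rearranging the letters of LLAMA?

30

LLAMA has 5 letters with A appearing twice and L appearing twice.
So there are 5! / (2!·2!) = 30 distinguishable arrangements.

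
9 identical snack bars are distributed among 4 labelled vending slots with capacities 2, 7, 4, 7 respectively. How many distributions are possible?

By stars and bars, unrestricted non-negative solutions to x_1+…+x_4 = 9 number C(9+3,3) = 220.
Subtract solutions that violate a single cap (substitute x_i' = x_i − (cap_i+1)): x_1 ≥ 3 gives C(9,3) = 84; x_2 ≥ 8 gives C(4,3) = 4; x_3 ≥ 5 gives C(7,3) = 35; x_4 ≥ 8 gives C(4,3) = 4. Together 127.
Add back pairs where two caps are both exceeded: 0 + 4 + 0 + 0 + 0 + 0 = 4.
By inclusion–exclusion the count is 220 − 127 + 4 = 97.

97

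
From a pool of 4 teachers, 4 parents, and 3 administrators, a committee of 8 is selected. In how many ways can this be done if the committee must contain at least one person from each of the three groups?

164

With no constraint there are C(11,8) = 165 possible selections.
Subtract selections that omit an entire group: no teachers → C(7,8) = 0; no parents → C(7,8) = 0; no administrators → C(8,8) = 1.
Add back selections omitting two groups (i.e. drawn from a single group): C(4,8) + C(4,8) + C(3,8) = 0.
By inclusion–exclusion: 165 − 1 + 0 = 164.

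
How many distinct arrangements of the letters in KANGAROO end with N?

1260

Fix N in the last position and arrange the remaining 7 letters.
Those 7 letters have A appearing twice and O appearing twice, giving (7)!/(2!·2!) = 1260.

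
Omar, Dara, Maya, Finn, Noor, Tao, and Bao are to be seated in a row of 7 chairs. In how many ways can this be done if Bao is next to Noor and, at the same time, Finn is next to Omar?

480

Treat {Bao,Noor} as one block (2 orders) and {Finn,Omar} as another (2 orders).
That leaves 5 units to arrange: 2 × 2 × 5! = 4 × 120 = 480.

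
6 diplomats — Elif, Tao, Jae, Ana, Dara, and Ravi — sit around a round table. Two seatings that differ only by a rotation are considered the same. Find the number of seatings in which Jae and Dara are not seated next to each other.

All circular seatings of 6 people number (5)! = 120.
Those with Jae next to Dara: fuse the pair into one unit and seat 5 units around a circle — 2·(4)! = 48.
Subtracting, 120 − 48 = 72.

72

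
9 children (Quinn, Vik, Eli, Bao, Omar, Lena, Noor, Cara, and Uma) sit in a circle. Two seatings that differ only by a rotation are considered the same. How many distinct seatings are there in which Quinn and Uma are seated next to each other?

10080

Glue Quinn and Uma into a block (2 internal orders). Seating 8 units around a circle gives (7)! arrangements.
So 2 × (7)! = 2 × 5040 = 10080.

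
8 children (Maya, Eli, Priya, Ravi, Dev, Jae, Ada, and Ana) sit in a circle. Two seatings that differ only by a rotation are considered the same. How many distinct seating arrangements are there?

Seat Maya anywhere (absorbing the rotational symmetry), then permute the other 7: (7)! = 5040.

5040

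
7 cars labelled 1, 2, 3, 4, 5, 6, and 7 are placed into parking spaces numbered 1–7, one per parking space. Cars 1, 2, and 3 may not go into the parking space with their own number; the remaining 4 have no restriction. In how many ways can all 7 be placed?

3216

Let Aᵢ (for i ∈ {1, 2, 3}) be the placements that put car i in its forbidden parking space. Any j of these fix j positions, leaving (7−j)! ways to fill the rest, and there are C(3,j) ways to pick which j.
By inclusion–exclusion, the number of valid placements is Σ_{j=0}^{3} (−1)^j C(3,j)·(7−j)!.
Computing: 5040 − 2160 + 360 − 24 = 3216.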